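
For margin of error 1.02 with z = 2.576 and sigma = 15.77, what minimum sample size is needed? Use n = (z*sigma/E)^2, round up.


z*sigma/E = 2.576 * 15.77 / 1.02 = 253897/6375 ≈ 39.826980
(z*sigma/E)^2 ≈ 1586.188367
round up: n = 1587

1587


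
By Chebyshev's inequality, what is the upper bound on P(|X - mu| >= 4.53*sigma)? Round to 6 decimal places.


P <= 1/k^2
k^2 = 4.53^2 = 20.5209
1/k^2 = 1 / 20.5209 ≈ 0.04873081

0.048731


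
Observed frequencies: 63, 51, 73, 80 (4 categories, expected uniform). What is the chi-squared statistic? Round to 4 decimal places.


chi2 = sum((O-E)^2/E), E = total/4
total = 267, E = 267/4 = 66.75
(63 - 66.75)^2 / 66.75 = 14.0625 / 66.75 = 75/356 ≈ 0.210674
(51 - 66.75)^2 / 66.75 = 248.0625 / 66.75 = 1323/356 ≈ 3.716292
(73 - 66.75)^2 / 66.75 = 39.0625 / 66.75 = 625/1068 ≈ 0.585206
(80 - 66.75)^2 / 66.75 = 175.5625 / 66.75 = 2809/1068 ≈ 2.630150
chi2 = 1907/267 ≈ 7.142322

7.1423


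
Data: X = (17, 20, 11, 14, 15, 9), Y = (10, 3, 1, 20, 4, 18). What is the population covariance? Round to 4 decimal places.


Cov = (1/n)*sum((xi-xbar)(yi-ybar))
n = 6, xbar = 86/6 = 43/3 ≈ 14.333333, ybar = 56/6 = 28/3 ≈ 9.333333
sum((xi-xbar)(yi-ybar)) = -179/3 ≈ -59.666667
Cov = -59.666667 / 6 = -179/18 ≈ -9.944444

-9.9444


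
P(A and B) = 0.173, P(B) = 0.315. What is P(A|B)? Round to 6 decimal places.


P(A|B) = P(A and B) / P(B) = 0.173 / 0.315 = 173/315 ≈ 0.54920635

0.549206


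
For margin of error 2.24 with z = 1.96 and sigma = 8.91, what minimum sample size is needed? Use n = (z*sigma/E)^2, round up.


z*sigma/E = 1.96 * 8.91 / 2.24 = 7.79625
(z*sigma/E)^2 ≈ 60.781514
round up: n = 61

61


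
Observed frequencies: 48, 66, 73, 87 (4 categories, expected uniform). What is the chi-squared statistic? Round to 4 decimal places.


chi2 = sum((O-E)^2/E), E = total/4
total = 274, E = 274/4 = 68.5
(48 - 68.5)^2 / 68.5 = 420.25 / 68.5 = 1681/274 ≈ 6.135036
(66 - 68.5)^2 / 68.5 = 6.25 / 68.5 = 25/274 ≈ 0.091241
(73 - 68.5)^2 / 68.5 = 20.25 / 68.5 = 81/274 ≈ 0.295620
(87 - 68.5)^2 / 68.5 = 342.25 / 68.5 = 1369/274 ≈ 4.996350
chi2 = 1578/137 ≈ 11.518248

11.5182


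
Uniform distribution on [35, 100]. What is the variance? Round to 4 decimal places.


Var = (b-a)^2 / 12
(b-a)^2 = (100 - 35)^2 = 4225
Var = 4225/12 ≈ 352.083333

352.0833


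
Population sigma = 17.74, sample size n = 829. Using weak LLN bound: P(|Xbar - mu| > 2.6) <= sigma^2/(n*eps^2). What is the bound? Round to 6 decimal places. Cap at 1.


bound = min(1, sigma^2/(n*eps^2))
sigma^2 = 17.74^2 = 314.7076
n*eps^2 = 829 * 2.6^2 = 829 * 6.76 = 5604.04
sigma^2/(n*eps^2) = 314.7076 / 5604.04 ≈ 0.05615727

0.056157


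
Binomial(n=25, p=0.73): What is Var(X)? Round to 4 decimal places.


Var = n*p*(1-p) = 25 * 0.73 * 0.27 = 4.9275

4.9275


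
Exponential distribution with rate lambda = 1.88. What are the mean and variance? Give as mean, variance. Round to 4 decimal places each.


mean = 1/lam, var = 1/lam^2
mean = 1 / 1.88 = 25/47 ≈ 0.531915
lam^2 = 1.88^2 = 3.5344
var = 1 / 3.5344 = 625/2209 ≈ 0.282933

0.5319, 0.2829


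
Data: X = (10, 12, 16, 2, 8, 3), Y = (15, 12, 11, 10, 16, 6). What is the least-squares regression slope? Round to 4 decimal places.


b = sum((xi-xbar)(yi-ybar)) / sum((xi-xbar)^2)
n = 6, xbar = 51/6 = 8.5, ybar = 70/6 = 35/3 ≈ 11.666667
Sxy = sum((xi-xbar)(yi-ybar)) = 41
Sxx = sum((xi-xbar)^2) = 143.5
b = Sxy / Sxx = 2/7 ≈ 0.285714

0.2857


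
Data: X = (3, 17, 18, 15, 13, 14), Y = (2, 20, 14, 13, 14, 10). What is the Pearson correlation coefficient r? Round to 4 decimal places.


r = sum((xi-xbar)(yi-ybar)) / sqrt(sum((xi-xbar)^2) * sum((yi-ybar)^2))
n = 6, xbar = 80/6 = 40/3 ≈ 13.333333, ybar = 73/6 ≈ 12.166667
Sxy = sum((xi-xbar)(yi-ybar)) = 425/3 ≈ 141.666667
Sxx = sum((xi-xbar)^2) = 436/3 ≈ 145.333333
Syy = sum((yi-ybar)^2) = 1061/6 ≈ 176.833333
sqrt(Sxx*Syy) ≈ 160.311502
r = Sxy / sqrt(Sxx*Syy) = 141.666667 / 160.311502 ≈ 0.883696

0.8837


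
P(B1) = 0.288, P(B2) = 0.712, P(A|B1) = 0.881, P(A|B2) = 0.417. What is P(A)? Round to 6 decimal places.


P(A) = P(A|B1)*P(B1) + P(A|B2)*P(B2)
P(A|B1)*P(B1) = 0.881 * 0.288 = 0.253728
P(A|B2)*P(B2) = 0.417 * 0.712 = 0.296904
P(A) = 0.253728 + 0.296904 = 0.550632

0.550632


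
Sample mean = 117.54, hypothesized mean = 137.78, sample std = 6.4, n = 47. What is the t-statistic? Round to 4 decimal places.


t = (xbar - mu0) / (s/sqrt(n))
xbar - mu0 = 117.54 - 137.78 = -20.24
sqrt(47) ≈ 6.85565460
s/sqrt(n) = 6.4 / 6.85565460 ≈ 0.93353595
t = -20.24 / 0.93353595 ≈ -21.681008

-21.6810


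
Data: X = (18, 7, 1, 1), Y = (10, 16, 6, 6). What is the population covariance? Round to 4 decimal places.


Cov = (1/n)*sum((xi-xbar)(yi-ybar))
n = 4, xbar = 27/4 = 6.75, ybar = 38/4 = 9.5
sum((xi-xbar)(yi-ybar)) = 47.5
Cov = 47.5 / 4 = 11.875

11.8750


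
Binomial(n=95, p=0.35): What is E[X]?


E[X] = n*p = 95 * 0.35 = 33.25

33.25


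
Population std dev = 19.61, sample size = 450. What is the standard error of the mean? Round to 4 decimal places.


SE = sigma / sqrt(n)
sqrt(450) ≈ 21.213203
SE = 19.61 / 21.213203 ≈ 0.924424

0.9244


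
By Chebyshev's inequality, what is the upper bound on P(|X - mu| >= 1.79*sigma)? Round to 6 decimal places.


P <= 1/k^2
k^2 = 1.79^2 = 3.2041
1/k^2 = 1 / 3.2041 ≈ 0.31210012

0.312100


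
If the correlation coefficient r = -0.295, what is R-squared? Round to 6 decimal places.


R^2 = r^2 = (-0.295)^2 = 0.087025

0.087025


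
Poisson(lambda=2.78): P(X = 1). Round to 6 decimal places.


P = e^(-lam) * lam^k / k!
e^(-2.78) ≈ 0.06203851
lam^k = 2.78^1 = 2.78
k! = 1! = 1
P = 0.06203851 * 2.78 / 1 ≈ 0.172467

0.172467


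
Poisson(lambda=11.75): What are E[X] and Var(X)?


E[X] = Var(X) = lambda = 11.75

11.75, 11.75


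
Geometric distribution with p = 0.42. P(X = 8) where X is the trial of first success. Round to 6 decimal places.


P = (1-p)^(k-1) * p
(1-p)^(k-1) = 0.58^7 ≈ 0.02207984
P = 0.02207984 * 0.42 ≈ 0.009273534

0.009274


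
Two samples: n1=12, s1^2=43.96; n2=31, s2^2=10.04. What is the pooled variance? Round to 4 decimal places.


sp^2 = ((n1-1)*s1^2 + (n2-1)*s2^2)/(n1+n2-2)
(n1-1)*s1^2 = 11 * 43.96 = 483.56
(n2-1)*s2^2 = 30 * 10.04 = 301.2
numerator = 483.56 + 301.2 = 784.76
n1+n2-2 = 41
sp^2 = 784.76 / 41 = 19619/1025 ≈ 19.140488

19.1405


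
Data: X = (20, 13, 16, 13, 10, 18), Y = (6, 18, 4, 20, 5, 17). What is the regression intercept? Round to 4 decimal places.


a = ybar - b*xbar, where b = sum((xi-xbar)(yi-ybar)) / sum((xi-xbar)^2)
n = 6, xbar = 90/6 = 15, ybar = 70/6 = 35/3 ≈ 11.666667
Sxy = sum((xi-xbar)(yi-ybar)) = -16
Sxx = sum((xi-xbar)^2) = 68
b = Sxy / Sxx = -4/17 ≈ -0.235294
a = 11.666667 - (-0.235294) * 15 = 775/51 ≈ 15.196078

15.1961


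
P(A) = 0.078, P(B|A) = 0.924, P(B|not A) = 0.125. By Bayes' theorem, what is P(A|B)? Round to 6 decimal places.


P(A|B) = P(B|A)*P(A) / P(B), P(B) = P(B|A)*P(A) + P(B|not A)*P(not A)
P(B|A)*P(A) = 0.924 * 0.078 = 0.072072
P(B|not A)*P(not A) = 0.125 * 0.922 = 0.11525
P(B) = 0.072072 + 0.11525 = 0.187322
P(A|B) = 0.072072 / 0.187322 ≈ 0.38474926

0.384749


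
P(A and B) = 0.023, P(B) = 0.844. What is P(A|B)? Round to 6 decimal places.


P(A|B) = P(A and B) / P(B) = 0.023 / 0.844 = 23/844 ≈ 0.02725118

0.027251


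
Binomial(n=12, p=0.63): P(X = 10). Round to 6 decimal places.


P = C(n,k) * p^k * (1-p)^(n-k)
C(12,10) = 66
p^k = 0.63^10 ≈ 0.009849303
(1-p)^(n-k) = 0.37^2 = 0.1369
P = 66 * 0.009849303 * 0.1369 ≈ 0.088992

0.088992


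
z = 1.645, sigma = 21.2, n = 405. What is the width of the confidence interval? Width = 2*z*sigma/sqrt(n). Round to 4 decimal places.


width = 2*z*sigma/sqrt(n)
2*z*sigma = 2 * 1.645 * 21.2 = 69.748
sqrt(405) ≈ 20.124612
width = 69.748 / 20.124612 ≈ 3.465806

3.4658


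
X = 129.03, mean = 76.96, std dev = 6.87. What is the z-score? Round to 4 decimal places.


z = (X - mu) / sigma
X - mu = 129.03 - 76.96 = 52.07
z = 52.07 / 6.87 = 5207/687 ≈ 7.579330

7.5793


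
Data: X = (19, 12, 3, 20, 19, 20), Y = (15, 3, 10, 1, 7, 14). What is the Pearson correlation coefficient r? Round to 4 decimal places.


r = sum((xi-xbar)(yi-ybar)) / sqrt(sum((xi-xbar)^2) * sum((yi-ybar)^2))
n = 6, xbar = 93/6 = 15.5, ybar = 50/6 = 25/3 ≈ 8.333333
Sxy = sum((xi-xbar)(yi-ybar)) = 9
Sxx = sum((xi-xbar)^2) = 233.5
Syy = sum((yi-ybar)^2) = 490/3 ≈ 163.333333
sqrt(Sxx*Syy) ≈ 195.290382
r = Sxy / sqrt(Sxx*Syy) = 9 / 195.290382 ≈ 0.046085

0.0461


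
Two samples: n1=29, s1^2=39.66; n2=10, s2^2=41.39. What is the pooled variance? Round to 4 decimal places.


sp^2 = ((n1-1)*s1^2 + (n2-1)*s2^2)/(n1+n2-2)
(n1-1)*s1^2 = 28 * 39.66 = 1110.48
(n2-1)*s2^2 = 9 * 41.39 = 372.51
numerator = 1110.48 + 372.51 = 1482.99
n1+n2-2 = 37
sp^2 = 1482.99 / 37 = 148299/3700 ≈ 40.080811

40.0808


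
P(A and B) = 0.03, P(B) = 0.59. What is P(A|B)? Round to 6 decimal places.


P(A|B) = P(A and B) / P(B) = 0.03 / 0.59 = 3/59 ≈ 0.05084746

0.050847


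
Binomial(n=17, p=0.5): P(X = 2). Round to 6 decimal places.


P = C(n,k) * p^k * (1-p)^(n-k)
C(17,2) = 136
p^k = 0.5^2 = 0.25
(1-p)^(n-k) = 0.5^15 ≈ 0.00003051758
P = 136 * 0.25 * 0.00003051758 ≈ 0.001038

0.001038


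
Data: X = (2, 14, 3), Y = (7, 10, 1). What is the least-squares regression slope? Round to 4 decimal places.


b = sum((xi-xbar)(yi-ybar)) / sum((xi-xbar)^2)
n = 3, xbar = 19/3 ≈ 6.333333, ybar = 18/3 = 6
Sxy = sum((xi-xbar)(yi-ybar)) = 43
Sxx = sum((xi-xbar)^2) = 266/3 ≈ 88.666667
b = Sxy / Sxx = 129/266 ≈ 0.484962

0.4850


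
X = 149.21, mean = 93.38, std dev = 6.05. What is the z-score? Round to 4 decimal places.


z = (X - mu) / sigma
X - mu = 149.21 - 93.38 = 55.83
z = 55.83 / 6.05 = 5583/605 ≈ 9.228099

9.2281


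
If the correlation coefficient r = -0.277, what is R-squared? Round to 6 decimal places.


R^2 = r^2 = (-0.277)^2 = 0.076729

0.076729


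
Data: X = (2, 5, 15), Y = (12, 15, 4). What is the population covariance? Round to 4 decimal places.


Cov = (1/n)*sum((xi-xbar)(yi-ybar))
n = 3, xbar = 22/3 ≈ 7.333333, ybar = 31/3 ≈ 10.333333
sum((xi-xbar)(yi-ybar)) = -205/3 ≈ -68.333333
Cov = -68.333333 / 3 = -205/9 ≈ -22.777778

-22.7778


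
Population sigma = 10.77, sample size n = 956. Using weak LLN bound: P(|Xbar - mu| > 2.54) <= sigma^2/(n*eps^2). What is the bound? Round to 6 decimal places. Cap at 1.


bound = min(1, sigma^2/(n*eps^2))
sigma^2 = 10.77^2 = 115.9929
n*eps^2 = 956 * 2.54^2 = 956 * 6.4516 = 6167.7296
sigma^2/(n*eps^2) = 115.9929 / 6167.7296 ≈ 0.01880642

0.018806


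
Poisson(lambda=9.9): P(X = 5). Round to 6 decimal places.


P = e^(-lam) * lam^k / k!
e^(-9.9) ≈ 0.00005017468
lam^k = 9.9^5 = 95099.00499
k! = 5! = 120
P = 0.00005017468 * 95099.00499 / 120 ≈ 0.039763

0.039763


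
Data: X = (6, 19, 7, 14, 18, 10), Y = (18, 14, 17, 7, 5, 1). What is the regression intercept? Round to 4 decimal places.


a = ybar - b*xbar, where b = sum((xi-xbar)(yi-ybar)) / sum((xi-xbar)^2)
n = 6, xbar = 74/6 = 37/3 ≈ 12.333333, ybar = 62/6 = 31/3 ≈ 10.333333
Sxy = sum((xi-xbar)(yi-ybar)) = -221/3 ≈ -73.666667
Sxx = sum((xi-xbar)^2) = 460/3 ≈ 153.333333
b = Sxy / Sxx = -221/460 ≈ -0.480435
a = 10.333333 - (-0.480435) * 12.333333 = 7479/460 ≈ 16.258696

16.2587


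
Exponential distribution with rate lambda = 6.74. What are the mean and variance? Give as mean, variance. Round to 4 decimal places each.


mean = 1/lam, var = 1/lam^2
mean = 1 / 6.74 = 50/337 ≈ 0.148368
lam^2 = 6.74^2 = 45.4276
var = 1 / 45.4276 ≈ 0.022013

0.1484, 0.0220


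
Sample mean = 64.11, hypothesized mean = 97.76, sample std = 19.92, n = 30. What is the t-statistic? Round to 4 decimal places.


t = (xbar - mu0) / (s/sqrt(n))
xbar - mu0 = 64.11 - 97.76 = -33.65
sqrt(30) ≈ 5.47722558
s/sqrt(n) = 19.92 / 5.47722558 ≈ 3.63687778
t = -33.65 / 3.63687778 ≈ -9.252442

-9.2524


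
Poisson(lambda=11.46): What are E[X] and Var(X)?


E[X] = Var(X) = lambda = 11.46

11.46, 11.46


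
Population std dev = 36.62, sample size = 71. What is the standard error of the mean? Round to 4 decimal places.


SE = sigma / sqrt(n)
sqrt(71) ≈ 8.426150
SE = 36.62 / 8.426150 ≈ 4.345994

4.3460


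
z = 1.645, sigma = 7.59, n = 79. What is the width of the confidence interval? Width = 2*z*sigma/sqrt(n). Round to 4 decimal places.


width = 2*z*sigma/sqrt(n)
2*z*sigma = 2 * 1.645 * 7.59 = 24.9711
sqrt(79) ≈ 8.888194
width = 24.9711 / 8.888194 ≈ 2.809468

2.8095


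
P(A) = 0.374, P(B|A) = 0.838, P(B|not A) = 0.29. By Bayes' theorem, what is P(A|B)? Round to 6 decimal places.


P(A|B) = P(B|A)*P(A) / P(B), P(B) = P(B|A)*P(A) + P(B|not A)*P(not A)
P(B|A)*P(A) = 0.838 * 0.374 = 0.313412
P(B|not A)*P(not A) = 0.29 * 0.626 = 0.18154
P(B) = 0.313412 + 0.18154 = 0.494952
P(A|B) = 0.313412 / 0.494952 ≈ 0.63321696

0.633217


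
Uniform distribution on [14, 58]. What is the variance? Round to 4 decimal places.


Var = (b-a)^2 / 12
(b-a)^2 = (58 - 14)^2 = 1936
Var = 1936/12 ≈ 161.333333

161.3333


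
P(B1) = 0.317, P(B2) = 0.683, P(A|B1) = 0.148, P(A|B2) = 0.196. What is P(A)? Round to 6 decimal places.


P(A) = P(A|B1)*P(B1) + P(A|B2)*P(B2)
P(A|B1)*P(B1) = 0.148 * 0.317 = 0.046916
P(A|B2)*P(B2) = 0.196 * 0.683 = 0.133868
P(A) = 0.046916 + 0.133868 = 0.180784

0.180784


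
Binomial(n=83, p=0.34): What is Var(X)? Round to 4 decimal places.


Var = n*p*(1-p) = 83 * 0.34 * 0.66 = 18.6252

18.6252


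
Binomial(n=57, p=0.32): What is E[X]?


E[X] = n*p = 57 * 0.32 = 18.24

18.24


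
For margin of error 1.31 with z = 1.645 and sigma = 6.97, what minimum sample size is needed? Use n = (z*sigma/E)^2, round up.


z*sigma/E = 1.645 * 6.97 / 1.31 ≈ 8.752405
(z*sigma/E)^2 ≈ 76.604586
round up: n = 77

77


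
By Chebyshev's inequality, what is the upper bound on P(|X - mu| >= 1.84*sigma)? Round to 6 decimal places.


P <= 1/k^2
k^2 = 1.84^2 = 3.3856
1/k^2 = 1 / 3.3856 = 625/2116 ≈ 0.29536862

0.295369


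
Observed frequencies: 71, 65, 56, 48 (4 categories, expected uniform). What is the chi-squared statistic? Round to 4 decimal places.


chi2 = sum((O-E)^2/E), E = total/4
total = 240, E = 240/4 = 60
(71 - 60)^2 / 60 = 121 / 60 = 121/60 ≈ 2.016667
(65 - 60)^2 / 60 = 25 / 60 = 5/12 ≈ 0.416667
(56 - 60)^2 / 60 = 16 / 60 = 4/15 ≈ 0.266667
(48 - 60)^2 / 60 = 144 / 60 = 2.4
chi2 = 5.1

5.1000


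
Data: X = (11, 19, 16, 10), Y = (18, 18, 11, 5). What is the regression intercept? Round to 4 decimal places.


a = ybar - b*xbar, where b = sum((xi-xbar)(yi-ybar)) / sum((xi-xbar)^2)
n = 4, xbar = 56/4 = 14, ybar = 52/4 = 13
Sxy = sum((xi-xbar)(yi-ybar)) = 38
Sxx = sum((xi-xbar)^2) = 54
b = Sxy / Sxx = 19/27 ≈ 0.703704
a = 13 - 0.703704 * 14 = 85/27 ≈ 3.148148

3.1481


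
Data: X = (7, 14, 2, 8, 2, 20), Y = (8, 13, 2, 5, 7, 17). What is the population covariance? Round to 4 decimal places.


Cov = (1/n)*sum((xi-xbar)(yi-ybar))
n = 6, xbar = 53/6 ≈ 8.833333, ybar = 52/6 = 26/3 ≈ 8.666667
sum((xi-xbar)(yi-ybar)) = 530/3 ≈ 176.666667
Cov = 176.666667 / 6 = 265/9 ≈ 29.444444

29.4444


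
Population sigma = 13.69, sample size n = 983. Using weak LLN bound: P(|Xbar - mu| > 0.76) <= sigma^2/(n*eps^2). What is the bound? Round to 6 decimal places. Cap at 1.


bound = min(1, sigma^2/(n*eps^2))
sigma^2 = 13.69^2 = 187.4161
n*eps^2 = 983 * 0.76^2 = 983 * 0.5776 = 567.7808
sigma^2/(n*eps^2) = 187.4161 / 567.7808 ≈ 0.33008531

0.330085


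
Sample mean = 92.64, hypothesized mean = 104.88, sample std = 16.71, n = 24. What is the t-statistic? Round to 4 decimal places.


t = (xbar - mu0) / (s/sqrt(n))
xbar - mu0 = 92.64 - 104.88 = -12.24
sqrt(24) ≈ 4.89897949
s/sqrt(n) = 16.71 / 4.89897949 ≈ 3.41091447
t = -12.24 / 3.41091447 ≈ -3.588480

-3.5885


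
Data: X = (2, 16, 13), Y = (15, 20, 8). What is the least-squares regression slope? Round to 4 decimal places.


b = sum((xi-xbar)(yi-ybar)) / sum((xi-xbar)^2)
n = 3, xbar = 31/3 ≈ 10.333333, ybar = 43/3 ≈ 14.333333
Sxy = sum((xi-xbar)(yi-ybar)) = 29/3 ≈ 9.666667
Sxx = sum((xi-xbar)^2) = 326/3 ≈ 108.666667
b = Sxy / Sxx = 29/326 ≈ 0.088957

0.0890


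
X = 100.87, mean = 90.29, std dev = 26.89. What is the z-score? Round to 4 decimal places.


z = (X - mu) / sigma
X - mu = 100.87 - 90.29 = 10.58
z = 10.58 / 26.89 = 1058/2689 ≈ 0.393455

0.3935


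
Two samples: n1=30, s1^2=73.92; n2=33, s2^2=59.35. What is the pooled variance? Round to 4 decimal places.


sp^2 = ((n1-1)*s1^2 + (n2-1)*s2^2)/(n1+n2-2)
(n1-1)*s1^2 = 29 * 73.92 = 2143.68
(n2-1)*s2^2 = 32 * 59.35 = 1899.2
numerator = 2143.68 + 1899.2 = 4042.88
n1+n2-2 = 61
sp^2 = 4042.88 / 61 = 101072/1525 ≈ 66.276721

66.2767


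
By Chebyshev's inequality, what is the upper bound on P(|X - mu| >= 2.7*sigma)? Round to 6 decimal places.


P <= 1/k^2
k^2 = 2.7^2 = 7.29
1/k^2 = 1 / 7.29 = 100/729 ≈ 0.13717421

0.137174


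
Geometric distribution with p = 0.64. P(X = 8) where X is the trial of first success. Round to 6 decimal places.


P = (1-p)^(k-1) * p
(1-p)^(k-1) = 0.36^7 ≈ 0.0007836416
P = 0.0007836416 * 0.64 ≈ 0.0005015307

0.000502


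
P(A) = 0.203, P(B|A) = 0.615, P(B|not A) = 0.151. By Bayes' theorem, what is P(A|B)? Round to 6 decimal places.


P(A|B) = P(B|A)*P(A) / P(B), P(B) = P(B|A)*P(A) + P(B|not A)*P(not A)
P(B|A)*P(A) = 0.615 * 0.203 = 0.124845
P(B|not A)*P(not A) = 0.151 * 0.797 = 0.120347
P(B) = 0.124845 + 0.120347 = 0.245192
P(A|B) = 0.124845 / 0.245192 ≈ 0.50917240

0.509172


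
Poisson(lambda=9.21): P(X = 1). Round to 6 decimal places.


P = e^(-lam) * lam^k / k!
e^(-9.21) ≈ 0.0001000340
lam^k = 9.21^1 = 9.21
k! = 1! = 1
P = 0.0001000340 * 9.21 / 1 ≈ 0.000921

0.000921


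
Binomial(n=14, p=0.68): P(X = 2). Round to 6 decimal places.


P = C(n,k) * p^k * (1-p)^(n-k)
C(14,2) = 91
p^k = 0.68^2 = 0.4624
(1-p)^(n-k) = 0.32^12 ≈ 0.000001152922
P = 91 * 0.4624 * 0.000001152922 ≈ 0.000049

0.000049


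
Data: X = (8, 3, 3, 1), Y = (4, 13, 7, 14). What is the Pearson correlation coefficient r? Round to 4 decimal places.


r = sum((xi-xbar)(yi-ybar)) / sqrt(sum((xi-xbar)^2) * sum((yi-ybar)^2))
n = 4, xbar = 15/4 = 3.75, ybar = 38/4 = 9.5
Sxy = sum((xi-xbar)(yi-ybar)) = -36.5
Sxx = sum((xi-xbar)^2) = 26.75
Syy = sum((yi-ybar)^2) = 69
sqrt(Sxx*Syy) ≈ 42.962193
r = Sxy / sqrt(Sxx*Syy) = -36.5 / 42.962193 ≈ -0.849584

-0.8496


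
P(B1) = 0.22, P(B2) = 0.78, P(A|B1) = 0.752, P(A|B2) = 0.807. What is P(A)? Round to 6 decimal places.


P(A) = P(A|B1)*P(B1) + P(A|B2)*P(B2)
P(A|B1)*P(B1) = 0.752 * 0.22 = 0.16544
P(A|B2)*P(B2) = 0.807 * 0.78 = 0.62946
P(A) = 0.16544 + 0.62946 = 0.7949

0.794900


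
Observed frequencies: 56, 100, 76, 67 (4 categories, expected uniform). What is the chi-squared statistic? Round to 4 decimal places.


chi2 = sum((O-E)^2/E), E = total/4
total = 299, E = 299/4 = 74.75
(56 - 74.75)^2 / 74.75 = 351.5625 / 74.75 = 5625/1196 ≈ 4.703177
(100 - 74.75)^2 / 74.75 = 637.5625 / 74.75 = 10201/1196 ≈ 8.529264
(76 - 74.75)^2 / 74.75 = 1.5625 / 74.75 = 25/1196 ≈ 0.020903
(67 - 74.75)^2 / 74.75 = 60.0625 / 74.75 = 961/1196 ≈ 0.803512
chi2 = 4203/299 ≈ 14.056856

14.0569


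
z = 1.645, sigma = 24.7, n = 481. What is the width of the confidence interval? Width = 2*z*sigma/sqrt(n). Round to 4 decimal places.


width = 2*z*sigma/sqrt(n)
2*z*sigma = 2 * 1.645 * 24.7 = 81.263
sqrt(481) ≈ 21.931712
width = 81.263 / 21.931712 ≈ 3.705274

3.7053


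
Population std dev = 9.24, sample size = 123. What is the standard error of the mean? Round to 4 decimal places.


SE = sigma / sqrt(n)
sqrt(123) ≈ 11.090537
SE = 9.24 / 11.090537 ≈ 0.833143

0.8331


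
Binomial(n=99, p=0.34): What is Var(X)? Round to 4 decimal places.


Var = n*p*(1-p) = 99 * 0.34 * 0.66 = 22.2156

22.2156


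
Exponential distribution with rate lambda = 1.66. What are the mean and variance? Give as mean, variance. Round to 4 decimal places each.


mean = 1/lam, var = 1/lam^2
mean = 1 / 1.66 = 50/83 ≈ 0.602410
lam^2 = 1.66^2 = 2.7556
var = 1 / 2.7556 = 2500/6889 ≈ 0.362897

0.6024, 0.3629


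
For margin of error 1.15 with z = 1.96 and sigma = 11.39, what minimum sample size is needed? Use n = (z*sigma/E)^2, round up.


z*sigma/E = 1.96 * 11.39 / 1.15 = 55811/2875 ≈ 19.412522
(z*sigma/E)^2 ≈ 376.846000
round up: n = 377

377


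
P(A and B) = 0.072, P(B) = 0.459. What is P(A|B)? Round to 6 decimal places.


P(A|B) = P(A and B) / P(B) = 0.072 / 0.459 = 8/51 ≈ 0.15686275

0.156863


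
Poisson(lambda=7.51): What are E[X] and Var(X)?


E[X] = Var(X) = lambda = 7.51

7.51, 7.51


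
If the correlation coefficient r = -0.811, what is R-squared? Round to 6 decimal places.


R^2 = r^2 = (-0.811)^2 = 0.657721

0.657721


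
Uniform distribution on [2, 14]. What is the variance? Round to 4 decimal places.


Var = (b-a)^2 / 12
(b-a)^2 = (14 - 2)^2 = 144
Var = 144/12 = 12

12.0000


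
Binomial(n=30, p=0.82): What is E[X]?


E[X] = n*p = 30 * 0.82 = 24.6

24.6


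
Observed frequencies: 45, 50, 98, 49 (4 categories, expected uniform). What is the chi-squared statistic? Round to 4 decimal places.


chi2 = sum((O-E)^2/E), E = total/4
total = 242, E = 242/4 = 60.5
(45 - 60.5)^2 / 60.5 = 240.25 / 60.5 = 961/242 ≈ 3.971074
(50 - 60.5)^2 / 60.5 = 110.25 / 60.5 = 441/242 ≈ 1.822314
(98 - 60.5)^2 / 60.5 = 1406.25 / 60.5 = 5625/242 ≈ 23.243802
(49 - 60.5)^2 / 60.5 = 132.25 / 60.5 = 529/242 ≈ 2.185950
chi2 = 3778/121 ≈ 31.223140

31.2231


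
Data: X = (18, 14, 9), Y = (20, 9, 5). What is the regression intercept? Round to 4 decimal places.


a = ybar - b*xbar, where b = sum((xi-xbar)(yi-ybar)) / sum((xi-xbar)^2)
n = 3, xbar = 41/3 ≈ 13.666667, ybar = 34/3 ≈ 11.333333
Sxy = sum((xi-xbar)(yi-ybar)) = 199/3 ≈ 66.333333
Sxx = sum((xi-xbar)^2) = 122/3 ≈ 40.666667
b = Sxy / Sxx = 199/122 ≈ 1.631148
a = 11.333333 - 1.631148 * 13.666667 = -1337/122 ≈ -10.959016

-10.9590


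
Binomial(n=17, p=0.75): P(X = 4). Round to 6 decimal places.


P = C(n,k) * p^k * (1-p)^(n-k)
C(17,4) = 2380
p^k = 0.75^4 = 81/256 ≈ 0.3164063
(1-p)^(n-k) = 0.25^13 ≈ 0.00000001490116
P = 2380 * 0.3164063 * 0.00000001490116 ≈ 0.000011

0.000011


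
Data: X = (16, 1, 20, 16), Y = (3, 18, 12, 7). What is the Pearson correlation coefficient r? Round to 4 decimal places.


r = sum((xi-xbar)(yi-ybar)) / sqrt(sum((xi-xbar)^2) * sum((yi-ybar)^2))
n = 4, xbar = 53/4 = 13.25, ybar = 40/4 = 10
Sxy = sum((xi-xbar)(yi-ybar)) = -112
Sxx = sum((xi-xbar)^2) = 210.75
Syy = sum((yi-ybar)^2) = 126
sqrt(Sxx*Syy) ≈ 162.955515
r = Sxy / sqrt(Sxx*Syy) = -112 / 162.955515 ≈ -0.687304

-0.6873


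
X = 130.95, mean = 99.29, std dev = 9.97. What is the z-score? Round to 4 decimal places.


z = (X - mu) / sigma
X - mu = 130.95 - 99.29 = 31.66
z = 31.66 / 9.97 = 3166/997 ≈ 3.175527

3.1755


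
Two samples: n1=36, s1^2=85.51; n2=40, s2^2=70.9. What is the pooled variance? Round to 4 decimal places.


sp^2 = ((n1-1)*s1^2 + (n2-1)*s2^2)/(n1+n2-2)
(n1-1)*s1^2 = 35 * 85.51 = 2992.85
(n2-1)*s2^2 = 39 * 70.9 = 2765.1
numerator = 2992.85 + 2765.1 = 5757.95
n1+n2-2 = 74
sp^2 = 5757.95 / 74 = 115159/1480 ≈ 77.810135

77.8101


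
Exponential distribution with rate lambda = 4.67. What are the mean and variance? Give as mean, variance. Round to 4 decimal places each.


mean = 1/lam, var = 1/lam^2
mean = 1 / 4.67 = 100/467 ≈ 0.214133
lam^2 = 4.67^2 = 21.8089
var = 1 / 21.8089 ≈ 0.045853

0.2141, 0.0459


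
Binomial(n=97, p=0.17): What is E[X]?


E[X] = n*p = 97 * 0.17 = 16.49

16.49


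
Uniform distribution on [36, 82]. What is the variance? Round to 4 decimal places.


Var = (b-a)^2 / 12
(b-a)^2 = (82 - 36)^2 = 2116
Var = 2116/12 ≈ 176.333333

176.3333


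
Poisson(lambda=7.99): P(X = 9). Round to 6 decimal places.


P = e^(-lam) * lam^k / k!
e^(-7.99) ≈ 0.0003388341
lam^k = 7.99^9 ≈ 132715306.328340
k! = 9! = 362880
P = 0.0003388341 * 132715306.328340 / 362880 ≈ 0.123921

0.123921


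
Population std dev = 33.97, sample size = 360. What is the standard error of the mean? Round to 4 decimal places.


SE = sigma / sqrt(n)
sqrt(360) ≈ 18.973666
SE = 33.97 / 18.973666 ≈ 1.790376

1.7904


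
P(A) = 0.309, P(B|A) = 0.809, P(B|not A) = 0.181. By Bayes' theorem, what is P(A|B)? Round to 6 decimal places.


P(A|B) = P(B|A)*P(A) / P(B), P(B) = P(B|A)*P(A) + P(B|not A)*P(not A)
P(B|A)*P(A) = 0.809 * 0.309 = 0.249981
P(B|not A)*P(not A) = 0.181 * 0.691 = 0.125071
P(B) = 0.249981 + 0.125071 = 0.375052
P(A|B) = 0.249981 / 0.375052 ≈ 0.66652358

0.666524


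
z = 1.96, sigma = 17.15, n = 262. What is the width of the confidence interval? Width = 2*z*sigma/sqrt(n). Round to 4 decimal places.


width = 2*z*sigma/sqrt(n)
2*z*sigma = 2 * 1.96 * 17.15 = 67.228
sqrt(262) ≈ 16.186414
width = 67.228 / 16.186414 ≈ 4.153360

4.1534


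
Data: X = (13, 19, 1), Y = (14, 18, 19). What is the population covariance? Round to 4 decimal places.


Cov = (1/n)*sum((xi-xbar)(yi-ybar))
n = 3, xbar = 33/3 = 11, ybar = 51/3 = 17
sum((xi-xbar)(yi-ybar)) = -18
Cov = -18 / 3 = -6

-6.0000


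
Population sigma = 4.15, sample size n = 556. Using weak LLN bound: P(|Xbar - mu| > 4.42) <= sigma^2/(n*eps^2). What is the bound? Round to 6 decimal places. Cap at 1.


bound = min(1, sigma^2/(n*eps^2))
sigma^2 = 4.15^2 = 17.2225
n*eps^2 = 556 * 4.42^2 = 556 * 19.5364 = 10862.2384
sigma^2/(n*eps^2) = 17.2225 / 10862.2384 ≈ 0.00158554

0.001586


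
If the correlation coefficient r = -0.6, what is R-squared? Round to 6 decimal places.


R^2 = r^2 = (-0.6)^2 = 0.36

0.360000


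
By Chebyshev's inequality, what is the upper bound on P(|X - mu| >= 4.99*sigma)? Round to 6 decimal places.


P <= 1/k^2
k^2 = 4.99^2 = 24.9001
1/k^2 = 1 / 24.9001 ≈ 0.04016048

0.040160


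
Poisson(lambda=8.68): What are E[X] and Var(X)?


E[X] = Var(X) = lambda = 8.68

8.68, 8.68


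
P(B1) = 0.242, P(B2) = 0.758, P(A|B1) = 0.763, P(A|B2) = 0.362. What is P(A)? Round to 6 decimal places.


P(A) = P(A|B1)*P(B1) + P(A|B2)*P(B2)
P(A|B1)*P(B1) = 0.763 * 0.242 = 0.184646
P(A|B2)*P(B2) = 0.362 * 0.758 = 0.274396
P(A) = 0.184646 + 0.274396 = 0.459042

0.459042


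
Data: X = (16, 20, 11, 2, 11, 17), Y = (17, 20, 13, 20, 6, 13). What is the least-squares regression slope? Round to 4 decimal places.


b = sum((xi-xbar)(yi-ybar)) / sum((xi-xbar)^2)
n = 6, xbar = 77/6 ≈ 12.833333, ybar = 89/6 ≈ 14.833333
Sxy = sum((xi-xbar)(yi-ybar)) = -1/6 ≈ -0.166667
Sxx = sum((xi-xbar)^2) = 1217/6 ≈ 202.833333
b = Sxy / Sxx = -1/1217 ≈ -0.000822

-0.0008


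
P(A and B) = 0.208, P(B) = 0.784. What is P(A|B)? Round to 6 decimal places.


P(A|B) = P(A and B) / P(B) = 0.208 / 0.784 = 13/49 ≈ 0.26530612

0.265306


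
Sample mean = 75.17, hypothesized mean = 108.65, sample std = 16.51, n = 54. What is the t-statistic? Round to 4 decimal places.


t = (xbar - mu0) / (s/sqrt(n))
xbar - mu0 = 75.17 - 108.65 = -33.48
sqrt(54) ≈ 7.34846923
s/sqrt(n) = 16.51 / 7.34846923 ≈ 2.24672643
t = -33.48 / 2.24672643 ≈ -14.901681

-14.9017


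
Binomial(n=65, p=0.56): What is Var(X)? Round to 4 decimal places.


Var = n*p*(1-p) = 65 * 0.56 * 0.44 = 16.016

16.0160


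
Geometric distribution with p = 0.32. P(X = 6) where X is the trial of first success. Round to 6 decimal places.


P = (1-p)^(k-1) * p
(1-p)^(k-1) = 0.68^5 ≈ 0.1453934
P = 0.1453934 * 0.32 ≈ 0.04652587

0.046526


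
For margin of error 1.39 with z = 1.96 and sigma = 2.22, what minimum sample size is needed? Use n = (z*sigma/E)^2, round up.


z*sigma/E = 1.96 * 2.22 / 1.39 = 10878/3475 ≈ 3.130360
(z*sigma/E)^2 ≈ 9.799152
round up: n = 10

10


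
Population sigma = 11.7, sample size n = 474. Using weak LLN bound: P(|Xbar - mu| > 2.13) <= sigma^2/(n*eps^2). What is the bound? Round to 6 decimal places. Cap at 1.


bound = min(1, sigma^2/(n*eps^2))
sigma^2 = 11.7^2 = 136.89
n*eps^2 = 474 * 2.13^2 = 474 * 4.5369 = 2150.4906
sigma^2/(n*eps^2) = 136.89 / 2150.4906 ≈ 0.06365524

0.063655


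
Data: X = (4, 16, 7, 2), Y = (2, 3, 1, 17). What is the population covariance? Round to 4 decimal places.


Cov = (1/n)*sum((xi-xbar)(yi-ybar))
n = 4, xbar = 29/4 = 7.25, ybar = 23/4 = 5.75
sum((xi-xbar)(yi-ybar)) = -69.75
Cov = -69.75 / 4 = -17.4375

-17.4375


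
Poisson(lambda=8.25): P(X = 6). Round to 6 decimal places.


P = e^(-lam) * lam^k / k!
e^(-8.25) ≈ 0.0002612586
lam^k = 8.25^6 ≈ 315299.797119
k! = 6! = 720
P = 0.0002612586 * 315299.797119 / 720 ≈ 0.114409

0.114409


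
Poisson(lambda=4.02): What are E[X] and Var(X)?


E[X] = Var(X) = lambda = 4.02

4.02, 4.02


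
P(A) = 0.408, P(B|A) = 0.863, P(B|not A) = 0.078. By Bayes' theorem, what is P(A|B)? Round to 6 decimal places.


P(A|B) = P(B|A)*P(A) / P(B), P(B) = P(B|A)*P(A) + P(B|not A)*P(not A)
P(B|A)*P(A) = 0.863 * 0.408 = 0.352104
P(B|not A)*P(not A) = 0.078 * 0.592 = 0.046176
P(B) = 0.352104 + 0.046176 = 0.39828
P(A|B) = 0.352104 / 0.39828 ≈ 0.88406146

0.884061


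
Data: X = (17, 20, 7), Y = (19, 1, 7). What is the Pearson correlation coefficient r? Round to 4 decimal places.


r = sum((xi-xbar)(yi-ybar)) / sqrt(sum((xi-xbar)^2) * sum((yi-ybar)^2))
n = 3, xbar = 44/3 ≈ 14.666667, ybar = 27/3 = 9
Sxy = sum((xi-xbar)(yi-ybar)) = -4
Sxx = sum((xi-xbar)^2) = 278/3 ≈ 92.666667
Syy = sum((yi-ybar)^2) = 168
sqrt(Sxx*Syy) ≈ 124.771792
r = Sxy / sqrt(Sxx*Syy) = -4 / 124.771792 ≈ -0.032059

-0.0321


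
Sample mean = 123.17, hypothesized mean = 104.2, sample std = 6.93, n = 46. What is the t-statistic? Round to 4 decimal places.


t = (xbar - mu0) / (s/sqrt(n))
xbar - mu0 = 123.17 - 104.2 = 18.97
sqrt(46) ≈ 6.78232998
s/sqrt(n) = 6.93 / 6.78232998 ≈ 1.02177276
t = 18.97 / 1.02177276 ≈ 18.565772

18.5658


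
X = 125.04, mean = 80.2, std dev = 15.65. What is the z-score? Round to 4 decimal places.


z = (X - mu) / sigma
X - mu = 125.04 - 80.2 = 44.84
z = 44.84 / 15.65 = 4484/1565 ≈ 2.865176

2.8652


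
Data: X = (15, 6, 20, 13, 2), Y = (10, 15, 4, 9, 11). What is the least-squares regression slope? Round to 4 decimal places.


b = sum((xi-xbar)(yi-ybar)) / sum((xi-xbar)^2)
n = 5, xbar = 56/5 = 11.2, ybar = 49/5 = 9.8
Sxy = sum((xi-xbar)(yi-ybar)) = -89.8
Sxx = sum((xi-xbar)^2) = 206.8
b = Sxy / Sxx = -449/1034 ≈ -0.434236

-0.4342


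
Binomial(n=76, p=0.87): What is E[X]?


E[X] = n*p = 76 * 0.87 = 66.12

66.12


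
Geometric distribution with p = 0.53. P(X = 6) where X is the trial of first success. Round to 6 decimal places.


P = (1-p)^(k-1) * p
(1-p)^(k-1) = 0.47^5 ≈ 0.02293450
P = 0.02293450 * 0.53 ≈ 0.01215529

0.012155


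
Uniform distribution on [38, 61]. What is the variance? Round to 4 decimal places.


Var = (b-a)^2 / 12
(b-a)^2 = (61 - 38)^2 = 529
Var = 529/12 ≈ 44.083333

44.0833


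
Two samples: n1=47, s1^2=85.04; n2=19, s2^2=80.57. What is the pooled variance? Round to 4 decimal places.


sp^2 = ((n1-1)*s1^2 + (n2-1)*s2^2)/(n1+n2-2)
(n1-1)*s1^2 = 46 * 85.04 = 3911.84
(n2-1)*s2^2 = 18 * 80.57 = 1450.26
numerator = 3911.84 + 1450.26 = 5362.1
n1+n2-2 = 64
sp^2 = 5362.1 / 64 = 53621/640 ≈ 83.782813

83.7828


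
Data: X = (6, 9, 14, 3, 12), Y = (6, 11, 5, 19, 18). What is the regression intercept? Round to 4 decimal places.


a = ybar - b*xbar, where b = sum((xi-xbar)(yi-ybar)) / sum((xi-xbar)^2)
n = 5, xbar = 44/5 = 8.8, ybar = 59/5 = 11.8
Sxy = sum((xi-xbar)(yi-ybar)) = -41.2
Sxx = sum((xi-xbar)^2) = 78.8
b = Sxy / Sxx = -103/197 ≈ -0.522843
a = 11.8 - (-0.522843) * 8.8 = 3231/197 ≈ 16.401015

16.4010


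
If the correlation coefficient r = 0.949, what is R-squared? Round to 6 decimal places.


R^2 = r^2 = (0.949)^2 = 0.900601

0.900601


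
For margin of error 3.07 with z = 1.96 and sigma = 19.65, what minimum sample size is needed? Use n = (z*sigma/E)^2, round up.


z*sigma/E = 1.96 * 19.65 / 3.07 = 19257/1535 ≈ 12.545277
(z*sigma/E)^2 ≈ 157.383972
round up: n = 158

158


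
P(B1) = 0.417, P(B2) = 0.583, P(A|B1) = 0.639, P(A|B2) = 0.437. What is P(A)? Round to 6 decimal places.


P(A) = P(A|B1)*P(B1) + P(A|B2)*P(B2)
P(A|B1)*P(B1) = 0.639 * 0.417 = 0.266463
P(A|B2)*P(B2) = 0.437 * 0.583 = 0.254771
P(A) = 0.266463 + 0.254771 = 0.521234

0.521234


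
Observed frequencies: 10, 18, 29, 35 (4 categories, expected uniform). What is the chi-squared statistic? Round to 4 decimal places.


chi2 = sum((O-E)^2/E), E = total/4
total = 92, E = 92/4 = 23
(10 - 23)^2 / 23 = 169 / 23 = 169/23 ≈ 7.347826
(18 - 23)^2 / 23 = 25 / 23 = 25/23 ≈ 1.086957
(29 - 23)^2 / 23 = 36 / 23 = 36/23 ≈ 1.565217
(35 - 23)^2 / 23 = 144 / 23 = 144/23 ≈ 6.260870
chi2 = 374/23 ≈ 16.260870

16.2609


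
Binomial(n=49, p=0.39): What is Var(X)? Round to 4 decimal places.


Var = n*p*(1-p) = 49 * 0.39 * 0.61 = 11.6571

11.6571


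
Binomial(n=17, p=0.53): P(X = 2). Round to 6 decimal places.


P = C(n,k) * p^k * (1-p)^(n-k)
C(17,2) = 136
p^k = 0.53^2 = 0.2809
(1-p)^(n-k) = 0.47^15 ≈ 0.00001206335
P = 136 * 0.2809 * 0.00001206335 ≈ 0.000461

0.000461


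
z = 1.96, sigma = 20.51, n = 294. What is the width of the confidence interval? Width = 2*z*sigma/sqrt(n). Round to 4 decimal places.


width = 2*z*sigma/sqrt(n)
2*z*sigma = 2 * 1.96 * 20.51 = 80.3992
sqrt(294) ≈ 17.146428
width = 80.3992 / 17.146428 ≈ 4.688977

4.6890


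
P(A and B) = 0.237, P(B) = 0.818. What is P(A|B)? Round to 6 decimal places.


P(A|B) = P(A and B) / P(B) = 0.237 / 0.818 = 237/818 ≈ 0.28973105

0.289731


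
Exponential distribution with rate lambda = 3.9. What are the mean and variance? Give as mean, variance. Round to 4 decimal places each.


mean = 1/lam, var = 1/lam^2
mean = 1 / 3.9 = 10/39 ≈ 0.256410
lam^2 = 3.9^2 = 15.21
var = 1 / 15.21 = 100/1521 ≈ 0.065746

0.2564, 0.0657


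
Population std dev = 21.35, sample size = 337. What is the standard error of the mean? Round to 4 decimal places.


SE = sigma / sqrt(n)
sqrt(337) ≈ 18.357560
SE = 21.35 / 18.357560 ≈ 1.163009

1.1630


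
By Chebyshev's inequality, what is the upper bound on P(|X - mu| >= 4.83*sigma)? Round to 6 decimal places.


P <= 1/k^2
k^2 = 4.83^2 = 23.3289
1/k^2 = 1 / 23.3289 ≈ 0.04286529

0.042865


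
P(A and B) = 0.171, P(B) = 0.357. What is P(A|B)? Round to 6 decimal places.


P(A|B) = P(A and B) / P(B) = 0.171 / 0.357 = 57/119 ≈ 0.47899160

0.478992


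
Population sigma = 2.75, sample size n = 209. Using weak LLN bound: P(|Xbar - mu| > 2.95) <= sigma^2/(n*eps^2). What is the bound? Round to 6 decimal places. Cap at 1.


bound = min(1, sigma^2/(n*eps^2))
sigma^2 = 2.75^2 = 7.5625
n*eps^2 = 209 * 2.95^2 = 209 * 8.7025 = 1818.8225
sigma^2/(n*eps^2) = 7.5625 / 1818.8225 ≈ 0.00415791

0.004158


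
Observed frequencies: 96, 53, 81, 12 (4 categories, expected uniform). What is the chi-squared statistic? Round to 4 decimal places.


chi2 = sum((O-E)^2/E), E = total/4
total = 242, E = 242/4 = 60.5
(96 - 60.5)^2 / 60.5 = 1260.25 / 60.5 = 5041/242 ≈ 20.830579
(53 - 60.5)^2 / 60.5 = 56.25 / 60.5 = 225/242 ≈ 0.929752
(81 - 60.5)^2 / 60.5 = 420.25 / 60.5 = 1681/242 ≈ 6.946281
(12 - 60.5)^2 / 60.5 = 2352.25 / 60.5 = 9409/242 ≈ 38.880165
chi2 = 8178/121 ≈ 67.586777

67.5868


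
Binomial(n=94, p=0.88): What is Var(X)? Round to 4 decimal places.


Var = n*p*(1-p) = 94 * 0.88 * 0.12 = 9.9264

9.9264


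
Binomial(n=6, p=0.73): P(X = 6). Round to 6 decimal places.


P = C(n,k) * p^k * (1-p)^(n-k)
C(6,6) = 1
p^k = 0.73^6 ≈ 0.1513342
(1-p)^(n-k) = 0.27^0 = 1
P = 1 * 0.1513342 * 1 ≈ 0.151334

0.151334


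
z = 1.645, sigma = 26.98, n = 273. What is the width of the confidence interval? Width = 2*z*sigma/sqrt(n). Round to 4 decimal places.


width = 2*z*sigma/sqrt(n)
2*z*sigma = 2 * 1.645 * 26.98 = 88.7642
sqrt(273) ≈ 16.522712
width = 88.7642 / 16.522712 ≈ 5.372254

5.3723


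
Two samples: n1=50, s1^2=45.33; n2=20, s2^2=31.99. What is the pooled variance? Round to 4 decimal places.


sp^2 = ((n1-1)*s1^2 + (n2-1)*s2^2)/(n1+n2-2)
(n1-1)*s1^2 = 49 * 45.33 = 2221.17
(n2-1)*s2^2 = 19 * 31.99 = 607.81
numerator = 2221.17 + 607.81 = 2828.98
n1+n2-2 = 68
sp^2 = 2828.98 / 68 = 141449/3400 ≈ 41.602647

41.6026


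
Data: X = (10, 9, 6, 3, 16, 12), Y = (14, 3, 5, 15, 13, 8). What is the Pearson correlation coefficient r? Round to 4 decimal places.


r = sum((xi-xbar)(yi-ybar)) / sqrt(sum((xi-xbar)^2) * sum((yi-ybar)^2))
n = 6, xbar = 56/6 = 28/3 ≈ 9.333333, ybar = 58/6 = 29/3 ≈ 9.666667
Sxy = sum((xi-xbar)(yi-ybar)) = 14/3 ≈ 4.666667
Sxx = sum((xi-xbar)^2) = 310/3 ≈ 103.333333
Syy = sum((yi-ybar)^2) = 382/3 ≈ 127.333333
sqrt(Sxx*Syy) ≈ 114.707357
r = Sxy / sqrt(Sxx*Syy) = 4.666667 / 114.707357 ≈ 0.040683

0.0407


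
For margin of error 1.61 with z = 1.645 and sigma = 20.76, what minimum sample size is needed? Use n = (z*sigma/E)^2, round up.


z*sigma/E = 1.645 * 20.76 / 1.61 = 24393/1150 ≈ 21.211304
(z*sigma/E)^2 ≈ 449.919432
round up: n = 450

450


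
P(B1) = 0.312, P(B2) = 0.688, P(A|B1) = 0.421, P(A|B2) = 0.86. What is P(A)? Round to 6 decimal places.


P(A) = P(A|B1)*P(B1) + P(A|B2)*P(B2)
P(A|B1)*P(B1) = 0.421 * 0.312 = 0.131352
P(A|B2)*P(B2) = 0.86 * 0.688 = 0.59168
P(A) = 0.131352 + 0.59168 = 0.723032

0.723032


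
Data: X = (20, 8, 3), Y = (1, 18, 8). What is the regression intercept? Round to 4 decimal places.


a = ybar - b*xbar, where b = sum((xi-xbar)(yi-ybar)) / sum((xi-xbar)^2)
n = 3, xbar = 31/3 ≈ 10.333333, ybar = 27/3 = 9
Sxy = sum((xi-xbar)(yi-ybar)) = -91
Sxx = sum((xi-xbar)^2) = 458/3 ≈ 152.666667
b = Sxy / Sxx = -273/458 ≈ -0.596070
a = 9 - (-0.596070) * 10.333333 = 6943/458 ≈ 15.159389

15.1594


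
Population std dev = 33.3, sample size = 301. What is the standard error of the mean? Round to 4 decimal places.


SE = sigma / sqrt(n)
sqrt(301) ≈ 17.349352
SE = 33.3 / 17.349352 ≈ 1.919380

1.9194


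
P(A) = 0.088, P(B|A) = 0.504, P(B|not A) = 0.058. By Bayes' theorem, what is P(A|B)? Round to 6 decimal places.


P(A|B) = P(B|A)*P(A) / P(B), P(B) = P(B|A)*P(A) + P(B|not A)*P(not A)
P(B|A)*P(A) = 0.504 * 0.088 = 0.044352
P(B|not A)*P(not A) = 0.058 * 0.912 = 0.052896
P(B) = 0.044352 + 0.052896 = 0.097248
P(A|B) = 0.044352 / 0.097248 = 462/1013 ≈ 0.45607108

0.456071


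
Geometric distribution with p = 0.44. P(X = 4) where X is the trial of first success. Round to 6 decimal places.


P = (1-p)^(k-1) * p
(1-p)^(k-1) = 0.56^3 = 0.175616
P = 0.175616 * 0.44 = 0.07727104

0.077271


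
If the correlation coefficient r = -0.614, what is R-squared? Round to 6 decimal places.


R^2 = r^2 = (-0.614)^2 = 0.376996

0.376996


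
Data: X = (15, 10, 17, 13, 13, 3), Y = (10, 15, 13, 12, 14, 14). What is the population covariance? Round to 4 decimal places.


Cov = (1/n)*sum((xi-xbar)(yi-ybar))
n = 6, xbar = 71/6 ≈ 11.833333, ybar = 78/6 = 13
sum((xi-xbar)(yi-ybar)) = -22
Cov = -22 / 6 = -11/3 ≈ -3.666667

-3.6667


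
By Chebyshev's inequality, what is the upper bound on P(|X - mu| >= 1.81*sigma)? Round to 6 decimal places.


P <= 1/k^2
k^2 = 1.81^2 = 3.2761
1/k^2 = 1 / 3.2761 ≈ 0.30524099

0.305241


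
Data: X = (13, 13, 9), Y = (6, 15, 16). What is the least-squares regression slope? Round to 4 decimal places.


b = sum((xi-xbar)(yi-ybar)) / sum((xi-xbar)^2)
n = 3, xbar = 35/3 ≈ 11.666667, ybar = 37/3 ≈ 12.333333
Sxy = sum((xi-xbar)(yi-ybar)) = -44/3 ≈ -14.666667
Sxx = sum((xi-xbar)^2) = 32/3 ≈ 10.666667
b = Sxy / Sxx = -1.375

-1.3750


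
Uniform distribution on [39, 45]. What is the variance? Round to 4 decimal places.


Var = (b-a)^2 / 12
(b-a)^2 = (45 - 39)^2 = 36
Var = 36/12 = 3

3.0000
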